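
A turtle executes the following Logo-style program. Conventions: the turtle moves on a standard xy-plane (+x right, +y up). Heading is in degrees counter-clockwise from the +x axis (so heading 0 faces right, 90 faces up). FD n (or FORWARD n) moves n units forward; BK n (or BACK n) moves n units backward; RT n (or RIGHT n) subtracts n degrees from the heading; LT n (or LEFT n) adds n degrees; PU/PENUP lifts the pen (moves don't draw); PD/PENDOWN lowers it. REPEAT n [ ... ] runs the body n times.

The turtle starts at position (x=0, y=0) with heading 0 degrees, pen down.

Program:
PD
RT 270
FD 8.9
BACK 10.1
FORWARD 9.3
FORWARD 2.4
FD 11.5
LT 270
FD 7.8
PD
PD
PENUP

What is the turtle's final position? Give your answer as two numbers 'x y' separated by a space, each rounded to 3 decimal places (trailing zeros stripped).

Executing turtle program step by step:
Start: pos=(0,0), heading=0, pen down
PD: pen down
RT 270: heading 0 -> 90
FD 8.9: (0,0) -> (0,8.9) [heading=90, draw]
BK 10.1: (0,8.9) -> (0,-1.2) [heading=90, draw]
FD 9.3: (0,-1.2) -> (0,8.1) [heading=90, draw]
FD 2.4: (0,8.1) -> (0,10.5) [heading=90, draw]
FD 11.5: (0,10.5) -> (0,22) [heading=90, draw]
LT 270: heading 90 -> 0
FD 7.8: (0,22) -> (7.8,22) [heading=0, draw]
PD: pen down
PD: pen down
PU: pen up
Final: pos=(7.8,22), heading=0, 6 segment(s) drawn

Answer: 7.8 22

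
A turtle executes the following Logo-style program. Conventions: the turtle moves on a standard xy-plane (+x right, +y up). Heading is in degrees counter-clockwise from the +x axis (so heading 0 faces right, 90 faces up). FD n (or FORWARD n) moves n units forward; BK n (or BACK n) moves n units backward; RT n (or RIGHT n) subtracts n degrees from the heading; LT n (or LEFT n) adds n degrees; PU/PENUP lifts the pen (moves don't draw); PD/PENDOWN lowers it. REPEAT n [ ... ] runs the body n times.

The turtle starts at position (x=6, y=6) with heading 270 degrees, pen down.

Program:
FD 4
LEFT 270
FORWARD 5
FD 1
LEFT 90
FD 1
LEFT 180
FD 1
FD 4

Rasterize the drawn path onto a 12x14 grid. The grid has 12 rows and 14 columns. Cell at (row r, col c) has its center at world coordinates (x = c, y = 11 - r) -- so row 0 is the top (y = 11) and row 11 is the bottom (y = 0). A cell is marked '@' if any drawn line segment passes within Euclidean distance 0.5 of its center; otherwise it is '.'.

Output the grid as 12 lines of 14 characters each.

Segment 0: (6,6) -> (6,2)
Segment 1: (6,2) -> (1,2)
Segment 2: (1,2) -> (-0,2)
Segment 3: (-0,2) -> (-0,1)
Segment 4: (-0,1) -> (-0,2)
Segment 5: (-0,2) -> (0,6)

Answer: ..............
..............
..............
..............
..............
@.....@.......
@.....@.......
@.....@.......
@.....@.......
@@@@@@@.......
@.............
..............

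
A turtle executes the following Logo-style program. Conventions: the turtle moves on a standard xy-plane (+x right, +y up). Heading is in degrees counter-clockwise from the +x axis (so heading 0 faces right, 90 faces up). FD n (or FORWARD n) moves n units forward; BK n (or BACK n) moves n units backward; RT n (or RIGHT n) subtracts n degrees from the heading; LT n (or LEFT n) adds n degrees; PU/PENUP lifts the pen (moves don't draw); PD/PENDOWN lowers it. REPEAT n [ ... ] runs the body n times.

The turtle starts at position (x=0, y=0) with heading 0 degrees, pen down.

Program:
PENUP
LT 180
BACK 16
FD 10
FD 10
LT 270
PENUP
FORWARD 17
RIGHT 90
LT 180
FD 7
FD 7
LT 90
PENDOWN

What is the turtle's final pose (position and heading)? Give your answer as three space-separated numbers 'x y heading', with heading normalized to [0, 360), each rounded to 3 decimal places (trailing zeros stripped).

Executing turtle program step by step:
Start: pos=(0,0), heading=0, pen down
PU: pen up
LT 180: heading 0 -> 180
BK 16: (0,0) -> (16,0) [heading=180, move]
FD 10: (16,0) -> (6,0) [heading=180, move]
FD 10: (6,0) -> (-4,0) [heading=180, move]
LT 270: heading 180 -> 90
PU: pen up
FD 17: (-4,0) -> (-4,17) [heading=90, move]
RT 90: heading 90 -> 0
LT 180: heading 0 -> 180
FD 7: (-4,17) -> (-11,17) [heading=180, move]
FD 7: (-11,17) -> (-18,17) [heading=180, move]
LT 90: heading 180 -> 270
PD: pen down
Final: pos=(-18,17), heading=270, 0 segment(s) drawn

Answer: -18 17 270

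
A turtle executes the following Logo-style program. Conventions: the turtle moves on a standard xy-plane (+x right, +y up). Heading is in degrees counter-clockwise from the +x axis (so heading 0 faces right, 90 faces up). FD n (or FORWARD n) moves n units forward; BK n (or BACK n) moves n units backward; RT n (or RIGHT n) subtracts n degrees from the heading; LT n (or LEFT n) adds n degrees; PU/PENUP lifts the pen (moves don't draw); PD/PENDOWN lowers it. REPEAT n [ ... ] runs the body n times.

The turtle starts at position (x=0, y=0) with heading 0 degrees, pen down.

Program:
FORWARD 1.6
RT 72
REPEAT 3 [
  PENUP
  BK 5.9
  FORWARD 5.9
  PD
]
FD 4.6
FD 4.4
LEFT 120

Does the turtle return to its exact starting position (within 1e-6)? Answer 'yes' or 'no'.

Executing turtle program step by step:
Start: pos=(0,0), heading=0, pen down
FD 1.6: (0,0) -> (1.6,0) [heading=0, draw]
RT 72: heading 0 -> 288
REPEAT 3 [
  -- iteration 1/3 --
  PU: pen up
  BK 5.9: (1.6,0) -> (-0.223,5.611) [heading=288, move]
  FD 5.9: (-0.223,5.611) -> (1.6,0) [heading=288, move]
  PD: pen down
  -- iteration 2/3 --
  PU: pen up
  BK 5.9: (1.6,0) -> (-0.223,5.611) [heading=288, move]
  FD 5.9: (-0.223,5.611) -> (1.6,0) [heading=288, move]
  PD: pen down
  -- iteration 3/3 --
  PU: pen up
  BK 5.9: (1.6,0) -> (-0.223,5.611) [heading=288, move]
  FD 5.9: (-0.223,5.611) -> (1.6,0) [heading=288, move]
  PD: pen down
]
FD 4.6: (1.6,0) -> (3.021,-4.375) [heading=288, draw]
FD 4.4: (3.021,-4.375) -> (4.381,-8.56) [heading=288, draw]
LT 120: heading 288 -> 48
Final: pos=(4.381,-8.56), heading=48, 3 segment(s) drawn

Start position: (0, 0)
Final position: (4.381, -8.56)
Distance = 9.616; >= 1e-6 -> NOT closed

Answer: no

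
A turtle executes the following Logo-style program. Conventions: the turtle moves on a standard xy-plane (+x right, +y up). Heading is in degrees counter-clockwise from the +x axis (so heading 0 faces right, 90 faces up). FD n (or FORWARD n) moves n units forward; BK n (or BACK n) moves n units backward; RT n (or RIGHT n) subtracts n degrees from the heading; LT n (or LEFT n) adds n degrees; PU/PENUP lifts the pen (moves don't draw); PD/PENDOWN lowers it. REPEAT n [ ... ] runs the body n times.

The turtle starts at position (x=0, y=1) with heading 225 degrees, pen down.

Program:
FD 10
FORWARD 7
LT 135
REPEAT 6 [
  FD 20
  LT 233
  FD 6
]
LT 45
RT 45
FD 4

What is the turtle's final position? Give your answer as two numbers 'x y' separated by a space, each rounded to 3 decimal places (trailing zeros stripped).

Executing turtle program step by step:
Start: pos=(0,1), heading=225, pen down
FD 10: (0,1) -> (-7.071,-6.071) [heading=225, draw]
FD 7: (-7.071,-6.071) -> (-12.021,-11.021) [heading=225, draw]
LT 135: heading 225 -> 0
REPEAT 6 [
  -- iteration 1/6 --
  FD 20: (-12.021,-11.021) -> (7.979,-11.021) [heading=0, draw]
  LT 233: heading 0 -> 233
  FD 6: (7.979,-11.021) -> (4.368,-15.813) [heading=233, draw]
  -- iteration 2/6 --
  FD 20: (4.368,-15.813) -> (-7.668,-31.785) [heading=233, draw]
  LT 233: heading 233 -> 106
  FD 6: (-7.668,-31.785) -> (-9.322,-26.018) [heading=106, draw]
  -- iteration 3/6 --
  FD 20: (-9.322,-26.018) -> (-14.835,-6.793) [heading=106, draw]
  LT 233: heading 106 -> 339
  FD 6: (-14.835,-6.793) -> (-9.233,-8.943) [heading=339, draw]
  -- iteration 4/6 --
  FD 20: (-9.233,-8.943) -> (9.439,-16.11) [heading=339, draw]
  LT 233: heading 339 -> 212
  FD 6: (9.439,-16.11) -> (4.35,-19.29) [heading=212, draw]
  -- iteration 5/6 --
  FD 20: (4.35,-19.29) -> (-12.611,-29.888) [heading=212, draw]
  LT 233: heading 212 -> 85
  FD 6: (-12.611,-29.888) -> (-12.088,-23.911) [heading=85, draw]
  -- iteration 6/6 --
  FD 20: (-12.088,-23.911) -> (-10.345,-3.987) [heading=85, draw]
  LT 233: heading 85 -> 318
  FD 6: (-10.345,-3.987) -> (-5.886,-8.002) [heading=318, draw]
]
LT 45: heading 318 -> 3
RT 45: heading 3 -> 318
FD 4: (-5.886,-8.002) -> (-2.913,-10.678) [heading=318, draw]
Final: pos=(-2.913,-10.678), heading=318, 15 segment(s) drawn

Answer: -2.913 -10.678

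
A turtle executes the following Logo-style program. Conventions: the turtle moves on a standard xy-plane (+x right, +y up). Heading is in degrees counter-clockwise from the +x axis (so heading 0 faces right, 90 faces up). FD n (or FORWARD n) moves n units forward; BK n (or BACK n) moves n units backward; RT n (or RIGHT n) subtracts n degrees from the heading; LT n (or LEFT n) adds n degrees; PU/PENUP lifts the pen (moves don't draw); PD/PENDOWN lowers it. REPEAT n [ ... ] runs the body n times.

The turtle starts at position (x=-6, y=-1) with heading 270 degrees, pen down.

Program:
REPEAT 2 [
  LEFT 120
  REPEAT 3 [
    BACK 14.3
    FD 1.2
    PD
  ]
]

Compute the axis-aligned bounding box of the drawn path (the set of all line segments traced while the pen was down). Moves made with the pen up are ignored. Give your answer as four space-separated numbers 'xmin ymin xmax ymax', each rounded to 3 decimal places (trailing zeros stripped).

Answer: -41.074 -40.9 -4.961 -1

Derivation:
Executing turtle program step by step:
Start: pos=(-6,-1), heading=270, pen down
REPEAT 2 [
  -- iteration 1/2 --
  LT 120: heading 270 -> 30
  REPEAT 3 [
    -- iteration 1/3 --
    BK 14.3: (-6,-1) -> (-18.384,-8.15) [heading=30, draw]
    FD 1.2: (-18.384,-8.15) -> (-17.345,-7.55) [heading=30, draw]
    PD: pen down
    -- iteration 2/3 --
    BK 14.3: (-17.345,-7.55) -> (-29.729,-14.7) [heading=30, draw]
    FD 1.2: (-29.729,-14.7) -> (-28.69,-14.1) [heading=30, draw]
    PD: pen down
    -- iteration 3/3 --
    BK 14.3: (-28.69,-14.1) -> (-41.074,-21.25) [heading=30, draw]
    FD 1.2: (-41.074,-21.25) -> (-40.035,-20.65) [heading=30, draw]
    PD: pen down
  ]
  -- iteration 2/2 --
  LT 120: heading 30 -> 150
  REPEAT 3 [
    -- iteration 1/3 --
    BK 14.3: (-40.035,-20.65) -> (-27.651,-27.8) [heading=150, draw]
    FD 1.2: (-27.651,-27.8) -> (-28.69,-27.2) [heading=150, draw]
    PD: pen down
    -- iteration 2/3 --
    BK 14.3: (-28.69,-27.2) -> (-16.306,-34.35) [heading=150, draw]
    FD 1.2: (-16.306,-34.35) -> (-17.345,-33.75) [heading=150, draw]
    PD: pen down
    -- iteration 3/3 --
    BK 14.3: (-17.345,-33.75) -> (-4.961,-40.9) [heading=150, draw]
    FD 1.2: (-4.961,-40.9) -> (-6,-40.3) [heading=150, draw]
    PD: pen down
  ]
]
Final: pos=(-6,-40.3), heading=150, 12 segment(s) drawn

Segment endpoints: x in {-41.074, -40.035, -29.729, -28.69, -27.651, -18.384, -17.345, -17.345, -16.306, -6, -6, -4.961}, y in {-40.9, -40.3, -34.35, -33.75, -27.8, -27.2, -21.25, -20.65, -14.7, -14.1, -8.15, -7.55, -1}
xmin=-41.074, ymin=-40.9, xmax=-4.961, ymax=-1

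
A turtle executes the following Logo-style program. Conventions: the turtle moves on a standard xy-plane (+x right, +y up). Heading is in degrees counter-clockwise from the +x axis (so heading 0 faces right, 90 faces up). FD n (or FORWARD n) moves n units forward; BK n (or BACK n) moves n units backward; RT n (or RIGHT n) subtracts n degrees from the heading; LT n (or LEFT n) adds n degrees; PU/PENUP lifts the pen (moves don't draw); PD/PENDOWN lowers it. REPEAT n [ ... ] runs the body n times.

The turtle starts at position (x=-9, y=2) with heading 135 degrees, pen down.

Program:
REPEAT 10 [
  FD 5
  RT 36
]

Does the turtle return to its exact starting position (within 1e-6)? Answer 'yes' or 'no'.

Answer: yes

Derivation:
Executing turtle program step by step:
Start: pos=(-9,2), heading=135, pen down
REPEAT 10 [
  -- iteration 1/10 --
  FD 5: (-9,2) -> (-12.536,5.536) [heading=135, draw]
  RT 36: heading 135 -> 99
  -- iteration 2/10 --
  FD 5: (-12.536,5.536) -> (-13.318,10.474) [heading=99, draw]
  RT 36: heading 99 -> 63
  -- iteration 3/10 --
  FD 5: (-13.318,10.474) -> (-11.048,14.929) [heading=63, draw]
  RT 36: heading 63 -> 27
  -- iteration 4/10 --
  FD 5: (-11.048,14.929) -> (-6.593,17.199) [heading=27, draw]
  RT 36: heading 27 -> 351
  -- iteration 5/10 --
  FD 5: (-6.593,17.199) -> (-1.654,16.417) [heading=351, draw]
  RT 36: heading 351 -> 315
  -- iteration 6/10 --
  FD 5: (-1.654,16.417) -> (1.881,12.881) [heading=315, draw]
  RT 36: heading 315 -> 279
  -- iteration 7/10 --
  FD 5: (1.881,12.881) -> (2.663,7.943) [heading=279, draw]
  RT 36: heading 279 -> 243
  -- iteration 8/10 --
  FD 5: (2.663,7.943) -> (0.393,3.488) [heading=243, draw]
  RT 36: heading 243 -> 207
  -- iteration 9/10 --
  FD 5: (0.393,3.488) -> (-4.062,1.218) [heading=207, draw]
  RT 36: heading 207 -> 171
  -- iteration 10/10 --
  FD 5: (-4.062,1.218) -> (-9,2) [heading=171, draw]
  RT 36: heading 171 -> 135
]
Final: pos=(-9,2), heading=135, 10 segment(s) drawn

Start position: (-9, 2)
Final position: (-9, 2)
Distance = 0; < 1e-6 -> CLOSED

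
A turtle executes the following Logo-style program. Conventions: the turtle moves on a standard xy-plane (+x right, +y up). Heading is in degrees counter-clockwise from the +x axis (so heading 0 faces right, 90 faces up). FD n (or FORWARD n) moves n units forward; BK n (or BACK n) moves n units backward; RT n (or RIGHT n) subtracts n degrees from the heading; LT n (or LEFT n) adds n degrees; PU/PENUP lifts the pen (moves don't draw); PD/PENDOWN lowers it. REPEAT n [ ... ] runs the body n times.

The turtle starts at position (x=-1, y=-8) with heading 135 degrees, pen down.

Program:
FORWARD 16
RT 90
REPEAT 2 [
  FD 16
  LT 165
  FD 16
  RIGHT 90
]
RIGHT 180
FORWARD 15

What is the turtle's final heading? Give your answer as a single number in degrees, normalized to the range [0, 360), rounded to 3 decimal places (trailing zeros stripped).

Executing turtle program step by step:
Start: pos=(-1,-8), heading=135, pen down
FD 16: (-1,-8) -> (-12.314,3.314) [heading=135, draw]
RT 90: heading 135 -> 45
REPEAT 2 [
  -- iteration 1/2 --
  FD 16: (-12.314,3.314) -> (-1,14.627) [heading=45, draw]
  LT 165: heading 45 -> 210
  FD 16: (-1,14.627) -> (-14.856,6.627) [heading=210, draw]
  RT 90: heading 210 -> 120
  -- iteration 2/2 --
  FD 16: (-14.856,6.627) -> (-22.856,20.484) [heading=120, draw]
  LT 165: heading 120 -> 285
  FD 16: (-22.856,20.484) -> (-18.715,5.029) [heading=285, draw]
  RT 90: heading 285 -> 195
]
RT 180: heading 195 -> 15
FD 15: (-18.715,5.029) -> (-4.226,8.911) [heading=15, draw]
Final: pos=(-4.226,8.911), heading=15, 6 segment(s) drawn

Answer: 15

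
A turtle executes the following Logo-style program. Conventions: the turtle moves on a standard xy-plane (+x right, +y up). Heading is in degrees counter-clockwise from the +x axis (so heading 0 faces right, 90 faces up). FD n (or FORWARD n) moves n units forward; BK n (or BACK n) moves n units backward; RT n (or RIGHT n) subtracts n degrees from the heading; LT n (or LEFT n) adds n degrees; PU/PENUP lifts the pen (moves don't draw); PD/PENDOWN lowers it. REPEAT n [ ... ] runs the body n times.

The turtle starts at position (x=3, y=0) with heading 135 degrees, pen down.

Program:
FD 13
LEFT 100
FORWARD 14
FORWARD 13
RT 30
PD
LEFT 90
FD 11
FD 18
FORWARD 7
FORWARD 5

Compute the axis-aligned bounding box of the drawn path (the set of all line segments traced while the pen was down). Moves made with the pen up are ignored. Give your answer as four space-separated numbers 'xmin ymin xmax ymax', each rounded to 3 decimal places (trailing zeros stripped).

Executing turtle program step by step:
Start: pos=(3,0), heading=135, pen down
FD 13: (3,0) -> (-6.192,9.192) [heading=135, draw]
LT 100: heading 135 -> 235
FD 14: (-6.192,9.192) -> (-14.222,-2.276) [heading=235, draw]
FD 13: (-14.222,-2.276) -> (-21.679,-12.925) [heading=235, draw]
RT 30: heading 235 -> 205
PD: pen down
LT 90: heading 205 -> 295
FD 11: (-21.679,-12.925) -> (-17.03,-22.894) [heading=295, draw]
FD 18: (-17.03,-22.894) -> (-9.423,-39.208) [heading=295, draw]
FD 7: (-9.423,-39.208) -> (-6.465,-45.552) [heading=295, draw]
FD 5: (-6.465,-45.552) -> (-4.352,-50.083) [heading=295, draw]
Final: pos=(-4.352,-50.083), heading=295, 7 segment(s) drawn

Segment endpoints: x in {-21.679, -17.03, -14.222, -9.423, -6.465, -6.192, -4.352, 3}, y in {-50.083, -45.552, -39.208, -22.894, -12.925, -2.276, 0, 9.192}
xmin=-21.679, ymin=-50.083, xmax=3, ymax=9.192

Answer: -21.679 -50.083 3 9.192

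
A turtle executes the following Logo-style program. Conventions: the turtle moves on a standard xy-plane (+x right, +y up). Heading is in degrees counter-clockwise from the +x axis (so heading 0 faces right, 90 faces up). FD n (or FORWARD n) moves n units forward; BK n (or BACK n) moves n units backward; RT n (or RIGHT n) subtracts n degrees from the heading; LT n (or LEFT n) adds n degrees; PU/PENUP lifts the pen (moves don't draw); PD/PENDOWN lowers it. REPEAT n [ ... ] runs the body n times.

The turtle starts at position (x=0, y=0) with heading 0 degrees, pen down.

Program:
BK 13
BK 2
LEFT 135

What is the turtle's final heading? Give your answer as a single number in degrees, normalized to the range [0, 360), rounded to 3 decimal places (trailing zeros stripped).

Answer: 135

Derivation:
Executing turtle program step by step:
Start: pos=(0,0), heading=0, pen down
BK 13: (0,0) -> (-13,0) [heading=0, draw]
BK 2: (-13,0) -> (-15,0) [heading=0, draw]
LT 135: heading 0 -> 135
Final: pos=(-15,0), heading=135, 2 segment(s) drawn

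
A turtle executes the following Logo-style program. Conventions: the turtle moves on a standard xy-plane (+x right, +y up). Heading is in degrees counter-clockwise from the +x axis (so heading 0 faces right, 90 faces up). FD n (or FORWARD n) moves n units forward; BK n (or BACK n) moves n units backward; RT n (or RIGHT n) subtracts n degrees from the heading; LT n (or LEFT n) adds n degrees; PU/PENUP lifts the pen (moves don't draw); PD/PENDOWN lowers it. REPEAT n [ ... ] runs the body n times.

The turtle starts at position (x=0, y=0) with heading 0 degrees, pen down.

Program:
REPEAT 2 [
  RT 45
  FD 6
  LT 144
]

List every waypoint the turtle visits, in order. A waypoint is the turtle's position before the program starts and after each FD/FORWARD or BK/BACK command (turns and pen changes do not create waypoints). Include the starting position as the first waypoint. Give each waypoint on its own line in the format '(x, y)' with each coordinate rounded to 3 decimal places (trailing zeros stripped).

Answer: (0, 0)
(4.243, -4.243)
(7.769, 0.611)

Derivation:
Executing turtle program step by step:
Start: pos=(0,0), heading=0, pen down
REPEAT 2 [
  -- iteration 1/2 --
  RT 45: heading 0 -> 315
  FD 6: (0,0) -> (4.243,-4.243) [heading=315, draw]
  LT 144: heading 315 -> 99
  -- iteration 2/2 --
  RT 45: heading 99 -> 54
  FD 6: (4.243,-4.243) -> (7.769,0.611) [heading=54, draw]
  LT 144: heading 54 -> 198
]
Final: pos=(7.769,0.611), heading=198, 2 segment(s) drawn
Waypoints (3 total):
(0, 0)
(4.243, -4.243)
(7.769, 0.611)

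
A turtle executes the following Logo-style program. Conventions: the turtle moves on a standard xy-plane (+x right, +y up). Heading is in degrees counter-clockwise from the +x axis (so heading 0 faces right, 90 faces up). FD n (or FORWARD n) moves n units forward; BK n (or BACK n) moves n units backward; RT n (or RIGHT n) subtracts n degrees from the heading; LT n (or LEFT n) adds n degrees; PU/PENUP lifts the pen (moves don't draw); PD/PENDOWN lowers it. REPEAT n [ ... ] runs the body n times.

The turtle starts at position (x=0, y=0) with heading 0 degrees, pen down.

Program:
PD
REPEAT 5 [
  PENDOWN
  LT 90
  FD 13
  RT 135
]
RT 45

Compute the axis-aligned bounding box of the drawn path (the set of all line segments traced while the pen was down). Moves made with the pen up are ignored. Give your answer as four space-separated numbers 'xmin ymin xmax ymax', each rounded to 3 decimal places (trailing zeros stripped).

Answer: 0 0 31.385 22.192

Derivation:
Executing turtle program step by step:
Start: pos=(0,0), heading=0, pen down
PD: pen down
REPEAT 5 [
  -- iteration 1/5 --
  PD: pen down
  LT 90: heading 0 -> 90
  FD 13: (0,0) -> (0,13) [heading=90, draw]
  RT 135: heading 90 -> 315
  -- iteration 2/5 --
  PD: pen down
  LT 90: heading 315 -> 45
  FD 13: (0,13) -> (9.192,22.192) [heading=45, draw]
  RT 135: heading 45 -> 270
  -- iteration 3/5 --
  PD: pen down
  LT 90: heading 270 -> 0
  FD 13: (9.192,22.192) -> (22.192,22.192) [heading=0, draw]
  RT 135: heading 0 -> 225
  -- iteration 4/5 --
  PD: pen down
  LT 90: heading 225 -> 315
  FD 13: (22.192,22.192) -> (31.385,13) [heading=315, draw]
  RT 135: heading 315 -> 180
  -- iteration 5/5 --
  PD: pen down
  LT 90: heading 180 -> 270
  FD 13: (31.385,13) -> (31.385,0) [heading=270, draw]
  RT 135: heading 270 -> 135
]
RT 45: heading 135 -> 90
Final: pos=(31.385,0), heading=90, 5 segment(s) drawn

Segment endpoints: x in {0, 0, 9.192, 22.192, 31.385}, y in {0, 13, 22.192}
xmin=0, ymin=0, xmax=31.385, ymax=22.192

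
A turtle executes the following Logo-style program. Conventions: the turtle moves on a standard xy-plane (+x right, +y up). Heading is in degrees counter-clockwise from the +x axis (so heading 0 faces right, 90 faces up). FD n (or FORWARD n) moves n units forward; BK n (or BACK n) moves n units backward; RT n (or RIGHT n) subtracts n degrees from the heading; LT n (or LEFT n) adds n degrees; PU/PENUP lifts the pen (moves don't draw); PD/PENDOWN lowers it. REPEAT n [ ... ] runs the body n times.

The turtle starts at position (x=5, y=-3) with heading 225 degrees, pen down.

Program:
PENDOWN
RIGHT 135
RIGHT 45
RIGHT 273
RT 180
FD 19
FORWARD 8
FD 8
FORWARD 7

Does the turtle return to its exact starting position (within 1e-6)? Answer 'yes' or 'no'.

Answer: no

Derivation:
Executing turtle program step by step:
Start: pos=(5,-3), heading=225, pen down
PD: pen down
RT 135: heading 225 -> 90
RT 45: heading 90 -> 45
RT 273: heading 45 -> 132
RT 180: heading 132 -> 312
FD 19: (5,-3) -> (17.713,-17.12) [heading=312, draw]
FD 8: (17.713,-17.12) -> (23.067,-23.065) [heading=312, draw]
FD 8: (23.067,-23.065) -> (28.42,-29.01) [heading=312, draw]
FD 7: (28.42,-29.01) -> (33.103,-34.212) [heading=312, draw]
Final: pos=(33.103,-34.212), heading=312, 4 segment(s) drawn

Start position: (5, -3)
Final position: (33.103, -34.212)
Distance = 42; >= 1e-6 -> NOT closed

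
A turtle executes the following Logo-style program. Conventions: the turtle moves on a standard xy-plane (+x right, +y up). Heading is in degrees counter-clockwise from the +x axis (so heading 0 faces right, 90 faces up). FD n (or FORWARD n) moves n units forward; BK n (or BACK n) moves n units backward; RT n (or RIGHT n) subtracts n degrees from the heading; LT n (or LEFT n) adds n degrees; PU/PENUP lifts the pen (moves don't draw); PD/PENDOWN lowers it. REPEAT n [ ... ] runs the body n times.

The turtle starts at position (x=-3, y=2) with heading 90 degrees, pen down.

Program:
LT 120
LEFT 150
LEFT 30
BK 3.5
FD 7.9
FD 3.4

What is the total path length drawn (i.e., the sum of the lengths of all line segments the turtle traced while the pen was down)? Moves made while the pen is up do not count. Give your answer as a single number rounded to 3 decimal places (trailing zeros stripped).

Answer: 14.8

Derivation:
Executing turtle program step by step:
Start: pos=(-3,2), heading=90, pen down
LT 120: heading 90 -> 210
LT 150: heading 210 -> 0
LT 30: heading 0 -> 30
BK 3.5: (-3,2) -> (-6.031,0.25) [heading=30, draw]
FD 7.9: (-6.031,0.25) -> (0.811,4.2) [heading=30, draw]
FD 3.4: (0.811,4.2) -> (3.755,5.9) [heading=30, draw]
Final: pos=(3.755,5.9), heading=30, 3 segment(s) drawn

Segment lengths:
  seg 1: (-3,2) -> (-6.031,0.25), length = 3.5
  seg 2: (-6.031,0.25) -> (0.811,4.2), length = 7.9
  seg 3: (0.811,4.2) -> (3.755,5.9), length = 3.4
Total = 14.8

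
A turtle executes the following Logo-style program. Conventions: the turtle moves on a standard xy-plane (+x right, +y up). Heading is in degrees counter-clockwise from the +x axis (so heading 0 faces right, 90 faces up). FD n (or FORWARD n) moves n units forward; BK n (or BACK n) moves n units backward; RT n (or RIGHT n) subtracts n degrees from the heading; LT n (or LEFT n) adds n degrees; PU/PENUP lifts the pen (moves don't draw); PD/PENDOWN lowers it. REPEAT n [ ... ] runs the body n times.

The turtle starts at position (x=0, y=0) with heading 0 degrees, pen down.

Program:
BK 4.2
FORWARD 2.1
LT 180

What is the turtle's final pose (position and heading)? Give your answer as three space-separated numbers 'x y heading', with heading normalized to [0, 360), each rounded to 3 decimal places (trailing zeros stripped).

Executing turtle program step by step:
Start: pos=(0,0), heading=0, pen down
BK 4.2: (0,0) -> (-4.2,0) [heading=0, draw]
FD 2.1: (-4.2,0) -> (-2.1,0) [heading=0, draw]
LT 180: heading 0 -> 180
Final: pos=(-2.1,0), heading=180, 2 segment(s) drawn

Answer: -2.1 0 180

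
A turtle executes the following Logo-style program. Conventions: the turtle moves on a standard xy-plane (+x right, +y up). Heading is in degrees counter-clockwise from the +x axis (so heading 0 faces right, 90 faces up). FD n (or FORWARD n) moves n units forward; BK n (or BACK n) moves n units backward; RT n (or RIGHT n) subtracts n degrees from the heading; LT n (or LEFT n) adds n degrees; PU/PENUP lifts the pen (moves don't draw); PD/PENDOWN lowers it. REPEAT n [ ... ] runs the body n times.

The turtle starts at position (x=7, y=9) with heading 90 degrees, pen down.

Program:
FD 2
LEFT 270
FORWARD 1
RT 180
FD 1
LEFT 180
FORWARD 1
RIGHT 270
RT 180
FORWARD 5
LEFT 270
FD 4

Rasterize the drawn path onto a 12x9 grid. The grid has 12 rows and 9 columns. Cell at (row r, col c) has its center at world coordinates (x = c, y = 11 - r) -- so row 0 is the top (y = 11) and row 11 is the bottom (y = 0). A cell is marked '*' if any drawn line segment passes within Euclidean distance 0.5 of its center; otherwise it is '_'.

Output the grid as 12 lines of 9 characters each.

Segment 0: (7,9) -> (7,11)
Segment 1: (7,11) -> (8,11)
Segment 2: (8,11) -> (7,11)
Segment 3: (7,11) -> (8,11)
Segment 4: (8,11) -> (8,6)
Segment 5: (8,6) -> (4,6)

Answer: _______**
_______**
_______**
________*
________*
____*****
_________
_________
_________
_________
_________
_________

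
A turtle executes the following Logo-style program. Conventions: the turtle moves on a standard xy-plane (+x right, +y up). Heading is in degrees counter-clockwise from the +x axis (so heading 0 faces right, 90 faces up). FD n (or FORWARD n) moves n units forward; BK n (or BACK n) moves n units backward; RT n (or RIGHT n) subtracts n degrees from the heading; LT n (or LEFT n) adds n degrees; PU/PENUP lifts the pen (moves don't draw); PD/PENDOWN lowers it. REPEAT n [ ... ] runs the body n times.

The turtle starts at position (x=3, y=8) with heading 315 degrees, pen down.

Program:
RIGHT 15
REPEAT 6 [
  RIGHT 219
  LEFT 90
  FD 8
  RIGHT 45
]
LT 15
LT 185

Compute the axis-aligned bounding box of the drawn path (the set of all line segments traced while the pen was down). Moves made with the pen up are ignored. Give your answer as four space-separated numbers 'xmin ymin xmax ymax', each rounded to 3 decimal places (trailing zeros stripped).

Executing turtle program step by step:
Start: pos=(3,8), heading=315, pen down
RT 15: heading 315 -> 300
REPEAT 6 [
  -- iteration 1/6 --
  RT 219: heading 300 -> 81
  LT 90: heading 81 -> 171
  FD 8: (3,8) -> (-4.902,9.251) [heading=171, draw]
  RT 45: heading 171 -> 126
  -- iteration 2/6 --
  RT 219: heading 126 -> 267
  LT 90: heading 267 -> 357
  FD 8: (-4.902,9.251) -> (3.088,8.833) [heading=357, draw]
  RT 45: heading 357 -> 312
  -- iteration 3/6 --
  RT 219: heading 312 -> 93
  LT 90: heading 93 -> 183
  FD 8: (3.088,8.833) -> (-4.902,8.414) [heading=183, draw]
  RT 45: heading 183 -> 138
  -- iteration 4/6 --
  RT 219: heading 138 -> 279
  LT 90: heading 279 -> 9
  FD 8: (-4.902,8.414) -> (3,9.666) [heading=9, draw]
  RT 45: heading 9 -> 324
  -- iteration 5/6 --
  RT 219: heading 324 -> 105
  LT 90: heading 105 -> 195
  FD 8: (3,9.666) -> (-4.727,7.595) [heading=195, draw]
  RT 45: heading 195 -> 150
  -- iteration 6/6 --
  RT 219: heading 150 -> 291
  LT 90: heading 291 -> 21
  FD 8: (-4.727,7.595) -> (2.741,10.462) [heading=21, draw]
  RT 45: heading 21 -> 336
]
LT 15: heading 336 -> 351
LT 185: heading 351 -> 176
Final: pos=(2.741,10.462), heading=176, 6 segment(s) drawn

Segment endpoints: x in {-4.902, -4.727, 2.741, 3, 3.088}, y in {7.595, 8, 8.414, 8.833, 9.251, 9.666, 10.462}
xmin=-4.902, ymin=7.595, xmax=3.088, ymax=10.462

Answer: -4.902 7.595 3.088 10.462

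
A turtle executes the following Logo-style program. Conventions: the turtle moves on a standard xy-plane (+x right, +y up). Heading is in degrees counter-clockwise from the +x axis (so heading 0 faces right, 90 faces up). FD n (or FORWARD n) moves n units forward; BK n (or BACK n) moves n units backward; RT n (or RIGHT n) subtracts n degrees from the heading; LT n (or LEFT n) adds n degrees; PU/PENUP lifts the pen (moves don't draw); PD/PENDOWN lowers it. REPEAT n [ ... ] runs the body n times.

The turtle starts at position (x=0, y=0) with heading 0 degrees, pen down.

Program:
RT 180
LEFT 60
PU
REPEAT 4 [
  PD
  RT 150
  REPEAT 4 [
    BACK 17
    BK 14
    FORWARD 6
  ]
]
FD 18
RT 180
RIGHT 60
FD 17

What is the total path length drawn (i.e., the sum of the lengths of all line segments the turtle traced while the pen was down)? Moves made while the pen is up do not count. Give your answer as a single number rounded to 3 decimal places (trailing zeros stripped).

Answer: 627

Derivation:
Executing turtle program step by step:
Start: pos=(0,0), heading=0, pen down
RT 180: heading 0 -> 180
LT 60: heading 180 -> 240
PU: pen up
REPEAT 4 [
  -- iteration 1/4 --
  PD: pen down
  RT 150: heading 240 -> 90
  REPEAT 4 [
    -- iteration 1/4 --
    BK 17: (0,0) -> (0,-17) [heading=90, draw]
    BK 14: (0,-17) -> (0,-31) [heading=90, draw]
    FD 6: (0,-31) -> (0,-25) [heading=90, draw]
    -- iteration 2/4 --
    BK 17: (0,-25) -> (0,-42) [heading=90, draw]
    BK 14: (0,-42) -> (0,-56) [heading=90, draw]
    FD 6: (0,-56) -> (0,-50) [heading=90, draw]
    -- iteration 3/4 --
    BK 17: (0,-50) -> (0,-67) [heading=90, draw]
    BK 14: (0,-67) -> (0,-81) [heading=90, draw]
    FD 6: (0,-81) -> (0,-75) [heading=90, draw]
    -- iteration 4/4 --
    BK 17: (0,-75) -> (0,-92) [heading=90, draw]
    BK 14: (0,-92) -> (0,-106) [heading=90, draw]
    FD 6: (0,-106) -> (0,-100) [heading=90, draw]
  ]
  -- iteration 2/4 --
  PD: pen down
  RT 150: heading 90 -> 300
  REPEAT 4 [
    -- iteration 1/4 --
    BK 17: (0,-100) -> (-8.5,-85.278) [heading=300, draw]
    BK 14: (-8.5,-85.278) -> (-15.5,-73.153) [heading=300, draw]
    FD 6: (-15.5,-73.153) -> (-12.5,-78.349) [heading=300, draw]
    -- iteration 2/4 --
    BK 17: (-12.5,-78.349) -> (-21,-63.627) [heading=300, draw]
    BK 14: (-21,-63.627) -> (-28,-51.503) [heading=300, draw]
    FD 6: (-28,-51.503) -> (-25,-56.699) [heading=300, draw]
    -- iteration 3/4 --
    BK 17: (-25,-56.699) -> (-33.5,-41.976) [heading=300, draw]
    BK 14: (-33.5,-41.976) -> (-40.5,-29.852) [heading=300, draw]
    FD 6: (-40.5,-29.852) -> (-37.5,-35.048) [heading=300, draw]
    -- iteration 4/4 --
    BK 17: (-37.5,-35.048) -> (-46,-20.326) [heading=300, draw]
    BK 14: (-46,-20.326) -> (-53,-8.201) [heading=300, draw]
    FD 6: (-53,-8.201) -> (-50,-13.397) [heading=300, draw]
  ]
  -- iteration 3/4 --
  PD: pen down
  RT 150: heading 300 -> 150
  REPEAT 4 [
    -- iteration 1/4 --
    BK 17: (-50,-13.397) -> (-35.278,-21.897) [heading=150, draw]
    BK 14: (-35.278,-21.897) -> (-23.153,-28.897) [heading=150, draw]
    FD 6: (-23.153,-28.897) -> (-28.349,-25.897) [heading=150, draw]
    -- iteration 2/4 --
    BK 17: (-28.349,-25.897) -> (-13.627,-34.397) [heading=150, draw]
    BK 14: (-13.627,-34.397) -> (-1.503,-41.397) [heading=150, draw]
    FD 6: (-1.503,-41.397) -> (-6.699,-38.397) [heading=150, draw]
    -- iteration 3/4 --
    BK 17: (-6.699,-38.397) -> (8.024,-46.897) [heading=150, draw]
    BK 14: (8.024,-46.897) -> (20.148,-53.897) [heading=150, draw]
    FD 6: (20.148,-53.897) -> (14.952,-50.897) [heading=150, draw]
    -- iteration 4/4 --
    BK 17: (14.952,-50.897) -> (29.674,-59.397) [heading=150, draw]
    BK 14: (29.674,-59.397) -> (41.799,-66.397) [heading=150, draw]
    FD 6: (41.799,-66.397) -> (36.603,-63.397) [heading=150, draw]
  ]
  -- iteration 4/4 --
  PD: pen down
  RT 150: heading 150 -> 0
  REPEAT 4 [
    -- iteration 1/4 --
    BK 17: (36.603,-63.397) -> (19.603,-63.397) [heading=0, draw]
    BK 14: (19.603,-63.397) -> (5.603,-63.397) [heading=0, draw]
    FD 6: (5.603,-63.397) -> (11.603,-63.397) [heading=0, draw]
    -- iteration 2/4 --
    BK 17: (11.603,-63.397) -> (-5.397,-63.397) [heading=0, draw]
    BK 14: (-5.397,-63.397) -> (-19.397,-63.397) [heading=0, draw]
    FD 6: (-19.397,-63.397) -> (-13.397,-63.397) [heading=0, draw]
    -- iteration 3/4 --
    BK 17: (-13.397,-63.397) -> (-30.397,-63.397) [heading=0, draw]
    BK 14: (-30.397,-63.397) -> (-44.397,-63.397) [heading=0, draw]
    FD 6: (-44.397,-63.397) -> (-38.397,-63.397) [heading=0, draw]
    -- iteration 4/4 --
    BK 17: (-38.397,-63.397) -> (-55.397,-63.397) [heading=0, draw]
    BK 14: (-55.397,-63.397) -> (-69.397,-63.397) [heading=0, draw]
    FD 6: (-69.397,-63.397) -> (-63.397,-63.397) [heading=0, draw]
  ]
]
FD 18: (-63.397,-63.397) -> (-45.397,-63.397) [heading=0, draw]
RT 180: heading 0 -> 180
RT 60: heading 180 -> 120
FD 17: (-45.397,-63.397) -> (-53.897,-48.675) [heading=120, draw]
Final: pos=(-53.897,-48.675), heading=120, 50 segment(s) drawn

Segment lengths:
  seg 1: (0,0) -> (0,-17), length = 17
  seg 2: (0,-17) -> (0,-31), length = 14
  seg 3: (0,-31) -> (0,-25), length = 6
  seg 4: (0,-25) -> (0,-42), length = 17
  seg 5: (0,-42) -> (0,-56), length = 14
  seg 6: (0,-56) -> (0,-50), length = 6
  seg 7: (0,-50) -> (0,-67), length = 17
  seg 8: (0,-67) -> (0,-81), length = 14
  seg 9: (0,-81) -> (0,-75), length = 6
  seg 10: (0,-75) -> (0,-92), length = 17
  seg 11: (0,-92) -> (0,-106), length = 14
  seg 12: (0,-106) -> (0,-100), length = 6
  seg 13: (0,-100) -> (-8.5,-85.278), length = 17
  seg 14: (-8.5,-85.278) -> (-15.5,-73.153), length = 14
  seg 15: (-15.5,-73.153) -> (-12.5,-78.349), length = 6
  seg 16: (-12.5,-78.349) -> (-21,-63.627), length = 17
  seg 17: (-21,-63.627) -> (-28,-51.503), length = 14
  seg 18: (-28,-51.503) -> (-25,-56.699), length = 6
  seg 19: (-25,-56.699) -> (-33.5,-41.976), length = 17
  seg 20: (-33.5,-41.976) -> (-40.5,-29.852), length = 14
  seg 21: (-40.5,-29.852) -> (-37.5,-35.048), length = 6
  seg 22: (-37.5,-35.048) -> (-46,-20.326), length = 17
  seg 23: (-46,-20.326) -> (-53,-8.201), length = 14
  seg 24: (-53,-8.201) -> (-50,-13.397), length = 6
  seg 25: (-50,-13.397) -> (-35.278,-21.897), length = 17
  seg 26: (-35.278,-21.897) -> (-23.153,-28.897), length = 14
  seg 27: (-23.153,-28.897) -> (-28.349,-25.897), length = 6
  seg 28: (-28.349,-25.897) -> (-13.627,-34.397), length = 17
  seg 29: (-13.627,-34.397) -> (-1.503,-41.397), length = 14
  seg 30: (-1.503,-41.397) -> (-6.699,-38.397), length = 6
  seg 31: (-6.699,-38.397) -> (8.024,-46.897), length = 17
  seg 32: (8.024,-46.897) -> (20.148,-53.897), length = 14
  seg 33: (20.148,-53.897) -> (14.952,-50.897), length = 6
  seg 34: (14.952,-50.897) -> (29.674,-59.397), length = 17
  seg 35: (29.674,-59.397) -> (41.799,-66.397), length = 14
  seg 36: (41.799,-66.397) -> (36.603,-63.397), length = 6
  seg 37: (36.603,-63.397) -> (19.603,-63.397), length = 17
  seg 38: (19.603,-63.397) -> (5.603,-63.397), length = 14
  seg 39: (5.603,-63.397) -> (11.603,-63.397), length = 6
  seg 40: (11.603,-63.397) -> (-5.397,-63.397), length = 17
  seg 41: (-5.397,-63.397) -> (-19.397,-63.397), length = 14
  seg 42: (-19.397,-63.397) -> (-13.397,-63.397), length = 6
  seg 43: (-13.397,-63.397) -> (-30.397,-63.397), length = 17
  seg 44: (-30.397,-63.397) -> (-44.397,-63.397), length = 14
  seg 45: (-44.397,-63.397) -> (-38.397,-63.397), length = 6
  seg 46: (-38.397,-63.397) -> (-55.397,-63.397), length = 17
  seg 47: (-55.397,-63.397) -> (-69.397,-63.397), length = 14
  seg 48: (-69.397,-63.397) -> (-63.397,-63.397), length = 6
  seg 49: (-63.397,-63.397) -> (-45.397,-63.397), length = 18
  seg 50: (-45.397,-63.397) -> (-53.897,-48.675), length = 17
Total = 627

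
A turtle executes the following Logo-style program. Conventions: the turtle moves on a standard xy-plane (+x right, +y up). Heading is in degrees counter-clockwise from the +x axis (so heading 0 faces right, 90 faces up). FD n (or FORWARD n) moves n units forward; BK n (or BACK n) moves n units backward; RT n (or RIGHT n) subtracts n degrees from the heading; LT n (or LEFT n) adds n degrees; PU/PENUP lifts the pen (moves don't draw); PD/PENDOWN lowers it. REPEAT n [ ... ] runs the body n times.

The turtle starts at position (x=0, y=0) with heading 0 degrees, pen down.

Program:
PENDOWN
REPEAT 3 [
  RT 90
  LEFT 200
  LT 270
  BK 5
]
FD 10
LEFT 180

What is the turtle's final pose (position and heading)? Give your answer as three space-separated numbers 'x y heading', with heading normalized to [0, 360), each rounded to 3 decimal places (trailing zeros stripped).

Executing turtle program step by step:
Start: pos=(0,0), heading=0, pen down
PD: pen down
REPEAT 3 [
  -- iteration 1/3 --
  RT 90: heading 0 -> 270
  LT 200: heading 270 -> 110
  LT 270: heading 110 -> 20
  BK 5: (0,0) -> (-4.698,-1.71) [heading=20, draw]
  -- iteration 2/3 --
  RT 90: heading 20 -> 290
  LT 200: heading 290 -> 130
  LT 270: heading 130 -> 40
  BK 5: (-4.698,-1.71) -> (-8.529,-4.924) [heading=40, draw]
  -- iteration 3/3 --
  RT 90: heading 40 -> 310
  LT 200: heading 310 -> 150
  LT 270: heading 150 -> 60
  BK 5: (-8.529,-4.924) -> (-11.029,-9.254) [heading=60, draw]
]
FD 10: (-11.029,-9.254) -> (-6.029,-0.594) [heading=60, draw]
LT 180: heading 60 -> 240
Final: pos=(-6.029,-0.594), heading=240, 4 segment(s) drawn

Answer: -6.029 -0.594 240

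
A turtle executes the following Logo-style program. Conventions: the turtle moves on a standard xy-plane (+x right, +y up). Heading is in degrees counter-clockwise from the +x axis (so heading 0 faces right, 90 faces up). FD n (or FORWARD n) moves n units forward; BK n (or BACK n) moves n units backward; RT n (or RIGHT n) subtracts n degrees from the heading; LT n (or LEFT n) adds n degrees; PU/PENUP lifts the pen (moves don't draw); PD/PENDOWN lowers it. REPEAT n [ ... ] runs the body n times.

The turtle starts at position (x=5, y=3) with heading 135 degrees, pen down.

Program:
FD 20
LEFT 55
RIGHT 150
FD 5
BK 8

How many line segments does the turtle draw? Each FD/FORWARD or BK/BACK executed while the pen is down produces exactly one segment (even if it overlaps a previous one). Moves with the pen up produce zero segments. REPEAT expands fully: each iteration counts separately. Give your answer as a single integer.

Executing turtle program step by step:
Start: pos=(5,3), heading=135, pen down
FD 20: (5,3) -> (-9.142,17.142) [heading=135, draw]
LT 55: heading 135 -> 190
RT 150: heading 190 -> 40
FD 5: (-9.142,17.142) -> (-5.312,20.356) [heading=40, draw]
BK 8: (-5.312,20.356) -> (-11.44,15.214) [heading=40, draw]
Final: pos=(-11.44,15.214), heading=40, 3 segment(s) drawn
Segments drawn: 3

Answer: 3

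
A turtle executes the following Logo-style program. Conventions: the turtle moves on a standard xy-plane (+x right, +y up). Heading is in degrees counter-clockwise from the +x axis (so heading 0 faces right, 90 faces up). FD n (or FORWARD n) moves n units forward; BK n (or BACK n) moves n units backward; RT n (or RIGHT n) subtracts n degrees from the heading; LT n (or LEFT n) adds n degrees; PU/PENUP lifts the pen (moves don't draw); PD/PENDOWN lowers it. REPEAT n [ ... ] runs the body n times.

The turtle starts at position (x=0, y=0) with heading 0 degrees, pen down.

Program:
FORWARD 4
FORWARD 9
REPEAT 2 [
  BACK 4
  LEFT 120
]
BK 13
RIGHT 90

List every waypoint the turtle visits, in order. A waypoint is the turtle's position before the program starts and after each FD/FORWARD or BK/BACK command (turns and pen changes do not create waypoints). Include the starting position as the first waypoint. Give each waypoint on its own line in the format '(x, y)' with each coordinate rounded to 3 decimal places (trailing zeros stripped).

Answer: (0, 0)
(4, 0)
(13, 0)
(9, 0)
(11, -3.464)
(17.5, 7.794)

Derivation:
Executing turtle program step by step:
Start: pos=(0,0), heading=0, pen down
FD 4: (0,0) -> (4,0) [heading=0, draw]
FD 9: (4,0) -> (13,0) [heading=0, draw]
REPEAT 2 [
  -- iteration 1/2 --
  BK 4: (13,0) -> (9,0) [heading=0, draw]
  LT 120: heading 0 -> 120
  -- iteration 2/2 --
  BK 4: (9,0) -> (11,-3.464) [heading=120, draw]
  LT 120: heading 120 -> 240
]
BK 13: (11,-3.464) -> (17.5,7.794) [heading=240, draw]
RT 90: heading 240 -> 150
Final: pos=(17.5,7.794), heading=150, 5 segment(s) drawn
Waypoints (6 total):
(0, 0)
(4, 0)
(13, 0)
(9, 0)
(11, -3.464)
(17.5, 7.794)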